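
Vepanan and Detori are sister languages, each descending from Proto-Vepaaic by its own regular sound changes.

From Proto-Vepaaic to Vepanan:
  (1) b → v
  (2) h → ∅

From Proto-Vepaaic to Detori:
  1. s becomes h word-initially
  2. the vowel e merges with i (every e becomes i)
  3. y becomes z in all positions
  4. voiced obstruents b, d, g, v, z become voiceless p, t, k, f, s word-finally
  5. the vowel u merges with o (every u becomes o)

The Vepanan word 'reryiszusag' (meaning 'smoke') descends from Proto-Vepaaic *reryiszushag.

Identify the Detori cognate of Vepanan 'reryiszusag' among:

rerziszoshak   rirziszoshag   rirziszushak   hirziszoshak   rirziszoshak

rirziszoshak

Detori: *reryiszushag
  reryiszushag (rule 1 does not apply)
  reryiszushag → riryiszushag   [vowel merger]
  riryiszushag → rirziszushag   [unconditioned shift]
  rirziszushag → rirziszushak   [final devoicing]
  rirziszushak → rirziszoshak   [vowel merger]
  giving Detori rirziszoshak.
The other candidates each miss or misapply at least one Detori change.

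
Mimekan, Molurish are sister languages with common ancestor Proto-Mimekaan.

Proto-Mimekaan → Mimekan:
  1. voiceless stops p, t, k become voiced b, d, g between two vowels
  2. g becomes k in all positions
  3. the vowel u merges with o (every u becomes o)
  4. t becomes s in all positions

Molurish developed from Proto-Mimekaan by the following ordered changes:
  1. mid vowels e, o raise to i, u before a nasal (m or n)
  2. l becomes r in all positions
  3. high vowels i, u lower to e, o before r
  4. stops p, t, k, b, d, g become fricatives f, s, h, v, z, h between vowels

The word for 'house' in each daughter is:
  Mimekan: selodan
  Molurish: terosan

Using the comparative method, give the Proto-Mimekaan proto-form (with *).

Position 3: Mimekan has l, Molurish has r. Mimekan preserves l here (none of its changes turn any other segment into l), so the proto-segment is *l.
Position 1: Mimekan has s, Molurish has t. Molurish preserves t here (none of its changes turn any other segment into t), so the proto-segment is *t.
Position 5: Mimekan has d, Molurish has s. Taking the neighbouring segments as reconstructed: Mimekan d could go back to *t or *d; Molurish s could go back to *t or *s — the one source consistent with every daughter is *t.
This points to *telotan. Verify forward in each daughter:
Mimekan: *telotan > telodan > selodan  (by intervocalic voicing, unconditioned shift)
Molurish: *telotan
  telotan (rule 1 does not apply)
  telotan → terotan   [unconditioned shift]
  terotan (rule 3 does not apply)
  terotan → terosan   [intervocalic lenition]
  giving Molurish terosan.
No other proto-form is consistent with every reflex, so the reconstruction is *telotan.

*telotan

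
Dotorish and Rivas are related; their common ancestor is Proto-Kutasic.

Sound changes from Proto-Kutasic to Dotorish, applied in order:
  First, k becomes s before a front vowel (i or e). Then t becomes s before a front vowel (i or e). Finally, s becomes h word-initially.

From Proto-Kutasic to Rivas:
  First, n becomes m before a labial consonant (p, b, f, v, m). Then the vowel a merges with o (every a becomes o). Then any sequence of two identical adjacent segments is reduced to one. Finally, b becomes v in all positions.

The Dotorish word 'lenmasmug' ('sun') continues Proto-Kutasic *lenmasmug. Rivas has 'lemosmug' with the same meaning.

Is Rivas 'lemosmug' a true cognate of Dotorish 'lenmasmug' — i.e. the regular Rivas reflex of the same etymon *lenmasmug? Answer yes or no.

yes

Derive the expected Rivas reflex of *lenmasmug:
Rivas: *lenmasmug
  lenmasmug → lemmasmug   [nasal place assimilation]
  lemmasmug → lemmosmug   [vowel merger]
  lemmosmug → lemosmug   [degemination]
  lemosmug (rule 4 does not apply)
  giving Rivas lemosmug.
Rivas 'lemosmug' matches the regular reflex exactly, so the pair is cognate.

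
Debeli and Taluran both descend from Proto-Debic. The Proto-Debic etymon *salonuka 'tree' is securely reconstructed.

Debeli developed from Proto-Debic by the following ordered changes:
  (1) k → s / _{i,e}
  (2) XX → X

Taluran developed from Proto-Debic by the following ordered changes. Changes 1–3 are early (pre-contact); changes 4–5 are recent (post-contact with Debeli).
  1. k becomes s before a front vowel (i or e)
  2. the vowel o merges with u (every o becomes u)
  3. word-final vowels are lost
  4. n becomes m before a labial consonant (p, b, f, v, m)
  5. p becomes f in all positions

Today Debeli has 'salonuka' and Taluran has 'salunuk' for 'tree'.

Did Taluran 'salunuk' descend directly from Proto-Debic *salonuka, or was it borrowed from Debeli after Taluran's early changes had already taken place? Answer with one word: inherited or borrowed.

If inherited, *salonuka would pass through all of Taluran's changes:
Taluran: *salonuka > salunuka > salunuk  (by vowel merger, apocope)
If borrowed from Debeli 'salonuka' after the early changes, it would undergo only the recent ones:
  rule 4 (nasal place assimilation): no change (salonuka)
  rule 5 (unconditioned shift): no change (salonuka)
  ⇒ as a loan: salonuka
Taluran 'salunuk' matches the inherited outcome exactly, so it is an inherited cognate, not a loan.

inherited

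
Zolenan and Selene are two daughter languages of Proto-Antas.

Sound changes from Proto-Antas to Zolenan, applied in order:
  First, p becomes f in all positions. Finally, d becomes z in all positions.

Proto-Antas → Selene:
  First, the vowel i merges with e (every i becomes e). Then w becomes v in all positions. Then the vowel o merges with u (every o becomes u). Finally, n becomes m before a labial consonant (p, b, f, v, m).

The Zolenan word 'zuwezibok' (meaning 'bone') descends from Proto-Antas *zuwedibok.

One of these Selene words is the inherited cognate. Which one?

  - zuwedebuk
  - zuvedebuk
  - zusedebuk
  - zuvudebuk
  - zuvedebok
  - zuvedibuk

Selene: *zuwedibok > zuwedebok > zuvedebok > zuvedebuk  (by vowel merger, unconditioned shift, vowel merger)
Among the options, 'zuvedebuk' alone shows every Selene change applied in order.

zuvedebuk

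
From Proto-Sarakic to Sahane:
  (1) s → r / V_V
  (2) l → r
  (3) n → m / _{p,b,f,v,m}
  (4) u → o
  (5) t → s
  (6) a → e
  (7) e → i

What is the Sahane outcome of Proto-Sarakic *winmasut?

wimmiros

Sahane: *winmasut > winmarut > wimmarut > wimmarot > wimmaros > wimmeros > wimmiros  (by rhotacism, nasal place assimilation, vowel merger, unconditioned shift, vowel merger, vowel merger)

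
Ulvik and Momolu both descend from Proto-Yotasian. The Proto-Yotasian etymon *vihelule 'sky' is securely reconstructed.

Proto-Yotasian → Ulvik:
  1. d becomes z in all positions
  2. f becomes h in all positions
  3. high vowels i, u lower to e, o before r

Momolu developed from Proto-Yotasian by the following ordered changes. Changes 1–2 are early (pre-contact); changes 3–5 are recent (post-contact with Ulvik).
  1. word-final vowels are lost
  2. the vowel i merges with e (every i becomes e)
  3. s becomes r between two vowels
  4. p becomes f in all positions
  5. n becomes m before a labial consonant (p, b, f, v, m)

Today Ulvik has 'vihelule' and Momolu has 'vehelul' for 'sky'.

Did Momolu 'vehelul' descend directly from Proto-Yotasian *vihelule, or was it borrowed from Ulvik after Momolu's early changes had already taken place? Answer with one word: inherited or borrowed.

inherited

If inherited, *vihelule would pass through all of Momolu's changes:
Momolu: *vihelule
  vihelule → vihelul   [apocope]
  vihelul → vehelul   [vowel merger]
  vehelul (rule 3 does not apply)
  vehelul (rule 4 does not apply)
  vehelul (rule 5 does not apply)
  giving Momolu vehelul.
If borrowed from Ulvik 'vihelule' after the early changes, it would undergo only the recent ones:
  rule 3 (rhotacism): no change (vihelule)
  rule 4 (unconditioned shift): no change (vihelule)
  rule 5 (nasal place assimilation): no change (vihelule)
  ⇒ as a loan: vihelule
Momolu 'vehelul' matches the inherited outcome exactly, so it is an inherited cognate, not a loan.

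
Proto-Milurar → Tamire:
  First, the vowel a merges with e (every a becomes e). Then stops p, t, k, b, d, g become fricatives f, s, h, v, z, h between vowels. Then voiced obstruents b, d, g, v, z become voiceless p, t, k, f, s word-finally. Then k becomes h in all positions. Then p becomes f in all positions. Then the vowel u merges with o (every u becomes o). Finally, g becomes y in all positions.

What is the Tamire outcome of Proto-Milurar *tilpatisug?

tilfesisoh

Tamire: start from *tilpatisug.
  rule 1 (vowel merger): tilpatisug → tilpetisug
  rule 2 (intervocalic lenition): tilpetisug → tilpesisug
  rule 3 (final devoicing): tilpesisug → tilpesisuk
  rule 4 (unconditioned shift): tilpesisuk → tilpesisuh
  rule 5 (unconditioned shift): tilpesisuh → tilfesisuh
  rule 6 (vowel merger): tilfesisuh → tilfesisoh
  rule 7: no change — tilfesisoh
  ⇒ Tamire tilfesisoh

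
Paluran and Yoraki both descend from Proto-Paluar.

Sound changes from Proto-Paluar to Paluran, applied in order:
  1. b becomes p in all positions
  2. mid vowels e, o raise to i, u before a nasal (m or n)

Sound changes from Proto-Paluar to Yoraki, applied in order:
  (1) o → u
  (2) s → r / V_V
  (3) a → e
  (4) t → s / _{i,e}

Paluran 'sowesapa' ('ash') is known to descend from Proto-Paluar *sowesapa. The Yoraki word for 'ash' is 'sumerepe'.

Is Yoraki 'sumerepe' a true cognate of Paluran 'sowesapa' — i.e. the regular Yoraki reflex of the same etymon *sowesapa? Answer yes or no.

no

Derive the expected Yoraki reflex of *sowesapa:
Yoraki: *sowesapa
  sowesapa → suwesapa   [vowel merger]
  suwesapa → suwerapa   [rhotacism]
  suwerapa → suwerepe   [vowel merger]
  suwerepe (rule 4 does not apply)
  giving Yoraki suwerepe.
The regular Yoraki reflex would be 'suwerepe', but the attested form is 'sumerepe'. The correspondence is irregular, so they are not cognates (the Yoraki form has a different source).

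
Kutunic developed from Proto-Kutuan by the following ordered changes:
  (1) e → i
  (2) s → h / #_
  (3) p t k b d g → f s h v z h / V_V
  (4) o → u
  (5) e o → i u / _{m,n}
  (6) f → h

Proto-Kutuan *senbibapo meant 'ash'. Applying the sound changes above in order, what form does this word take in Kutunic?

hinbivahu

Kutunic: start from *senbibapo.
  rule 1 (vowel merger): senbibapo → sinbibapo
  rule 2 (debuccalisation): sinbibapo → hinbibapo
  rule 3 (intervocalic lenition): hinbibapo → hinbivafo
  rule 4 (vowel merger): hinbivafo → hinbivafu
  rule 5: no change — hinbivafu
  rule 6 (unconditioned shift): hinbivafu → hinbivahu
  ⇒ Kutunic hinbivahu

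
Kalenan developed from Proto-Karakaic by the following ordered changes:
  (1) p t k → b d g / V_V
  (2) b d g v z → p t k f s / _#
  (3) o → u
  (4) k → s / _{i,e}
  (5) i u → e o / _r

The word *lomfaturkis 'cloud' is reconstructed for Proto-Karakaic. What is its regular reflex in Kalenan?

lumfadorsis

Kalenan: *lomfaturkis > lomfadurkis > lumfadurkis > lumfadursis > lumfadorsis  (by intervocalic voicing, vowel merger, palatalisation, pre-rhotic lowering)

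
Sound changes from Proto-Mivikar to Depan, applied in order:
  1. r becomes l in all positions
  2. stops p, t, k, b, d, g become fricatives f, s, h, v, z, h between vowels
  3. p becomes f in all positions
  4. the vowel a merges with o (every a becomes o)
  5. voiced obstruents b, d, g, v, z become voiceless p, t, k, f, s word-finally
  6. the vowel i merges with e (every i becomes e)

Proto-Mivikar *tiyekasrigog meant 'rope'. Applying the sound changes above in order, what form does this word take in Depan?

Depan: start from *tiyekasrigog.
  rule 1 (unconditioned shift): tiyekasrigog → tiyekasligog
  rule 2 (intervocalic lenition): tiyekasligog → tiyehaslihog
  rule 3: no change — tiyehaslihog
  rule 4 (vowel merger): tiyehaslihog → tiyehoslihog
  rule 5 (final devoicing): tiyehoslihog → tiyehoslihok
  rule 6 (vowel merger): tiyehoslihok → teyehoslehok
  ⇒ Depan teyehoslehok

teyehoslehok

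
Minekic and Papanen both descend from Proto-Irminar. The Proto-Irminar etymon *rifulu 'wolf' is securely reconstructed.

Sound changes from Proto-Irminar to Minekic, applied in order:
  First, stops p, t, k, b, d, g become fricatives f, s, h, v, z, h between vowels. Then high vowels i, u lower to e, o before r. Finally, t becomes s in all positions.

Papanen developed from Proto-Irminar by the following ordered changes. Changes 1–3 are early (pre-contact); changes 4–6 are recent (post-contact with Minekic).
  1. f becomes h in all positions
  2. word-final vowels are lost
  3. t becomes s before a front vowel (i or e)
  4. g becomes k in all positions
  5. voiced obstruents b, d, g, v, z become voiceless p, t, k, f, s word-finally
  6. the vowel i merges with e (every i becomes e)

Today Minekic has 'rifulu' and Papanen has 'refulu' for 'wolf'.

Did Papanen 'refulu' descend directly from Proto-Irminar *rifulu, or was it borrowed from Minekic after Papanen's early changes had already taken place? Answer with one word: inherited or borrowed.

borrowed

If inherited, *rifulu would pass through all of Papanen's changes:
Papanen: start from *rifulu.
  rule 1 (unconditioned shift): rifulu → rihulu
  rule 2 (apocope): rihulu → rihul
  rule 3: no change — rihul
  rule 4: no change — rihul
  rule 5: no change — rihul
  rule 6 (vowel merger): rihul → rehul
  ⇒ Papanen rehul
If borrowed from Minekic 'rifulu' after the early changes, it would undergo only the recent ones:
  rule 4 (unconditioned shift): no change (rifulu)
  rule 5 (final devoicing): no change (rifulu)
  rule 6 (vowel merger): rifulu → refulu
  ⇒ as a loan: refulu
Papanen 'refulu' matches the loan outcome 'refulu', not the inherited 'rehul' — it skipped the early Papanen changes, so it was borrowed from Minekic.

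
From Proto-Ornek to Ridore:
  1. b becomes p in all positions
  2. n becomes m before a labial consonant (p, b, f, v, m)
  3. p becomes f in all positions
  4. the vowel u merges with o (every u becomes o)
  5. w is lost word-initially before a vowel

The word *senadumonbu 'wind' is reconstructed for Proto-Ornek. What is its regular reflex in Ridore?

senadomomfo

Ridore: *senadumonbu > senadumonpu > senadumompu > senadumomfu > senadomomfo  (by unconditioned shift, nasal place assimilation, unconditioned shift, vowel merger)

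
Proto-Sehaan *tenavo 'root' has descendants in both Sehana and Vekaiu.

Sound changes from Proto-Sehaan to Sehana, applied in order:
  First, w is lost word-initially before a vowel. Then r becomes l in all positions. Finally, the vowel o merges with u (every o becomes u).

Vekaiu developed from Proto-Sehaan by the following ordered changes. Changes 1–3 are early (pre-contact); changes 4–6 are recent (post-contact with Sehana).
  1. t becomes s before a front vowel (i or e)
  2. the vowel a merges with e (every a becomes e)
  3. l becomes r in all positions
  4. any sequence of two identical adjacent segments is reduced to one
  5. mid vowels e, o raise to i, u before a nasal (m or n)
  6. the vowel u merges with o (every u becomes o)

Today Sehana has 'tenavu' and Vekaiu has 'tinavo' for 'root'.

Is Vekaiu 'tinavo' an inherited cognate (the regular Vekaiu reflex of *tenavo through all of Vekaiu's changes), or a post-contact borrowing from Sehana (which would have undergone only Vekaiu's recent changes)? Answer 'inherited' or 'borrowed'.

borrowed

If inherited, *tenavo would pass through all of Vekaiu's changes:
Vekaiu: *tenavo
  tenavo → senavo   [palatalisation]
  senavo → senevo   [vowel merger]
  senevo (rule 3 does not apply)
  senevo (rule 4 does not apply)
  senevo → sinevo   [pre-nasal raising]
  sinevo (rule 6 does not apply)
  giving Vekaiu sinevo.
If borrowed from Sehana 'tenavu' after the early changes, it would undergo only the recent ones:
  rule 4 (degemination): no change (tenavu)
  rule 5 (pre-nasal raising): tenavu → tinavu
  rule 6 (vowel merger): tinavu → tinavo
  ⇒ as a loan: tinavo
Vekaiu 'tinavo' matches the loan outcome 'tinavo', not the inherited 'sinevo' — it skipped the early Vekaiu changes, so it was borrowed from Sehana.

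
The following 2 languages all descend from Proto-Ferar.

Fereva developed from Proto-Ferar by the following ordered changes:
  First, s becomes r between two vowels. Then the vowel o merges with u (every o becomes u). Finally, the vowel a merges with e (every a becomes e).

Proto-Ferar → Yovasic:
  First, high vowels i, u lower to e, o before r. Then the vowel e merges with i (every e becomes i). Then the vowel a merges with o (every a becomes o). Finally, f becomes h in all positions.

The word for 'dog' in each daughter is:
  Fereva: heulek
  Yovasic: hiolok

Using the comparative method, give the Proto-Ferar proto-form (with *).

Position 3: Fereva has u, Yovasic has o. Taking the neighbouring segments as reconstructed: Fereva u could go back to *o or *u; Yovasic o could go back to *a or *o — the one source consistent with every daughter is *o.
Position 5: Fereva has e, Yovasic has o. Taking the neighbouring segments as reconstructed: Fereva e could go back to *a or *e; Yovasic o could go back to *a or *o — the one source consistent with every daughter is *a.
This points to *heolak. Verify forward in each daughter:
Fereva: *heolak
  heolak (rule 1 does not apply)
  heolak → heulak   [vowel merger]
  heulak → heulek   [vowel merger]
  giving Fereva heulek.
Yovasic: *heolak
  heolak (rule 1 does not apply)
  heolak → hiolak   [vowel merger]
  hiolak → hiolok   [vowel merger]
  hiolok (rule 4 does not apply)
  giving Yovasic hiolok.
No other proto-form is consistent with every reflex, so the reconstruction is *heolak.

*heolak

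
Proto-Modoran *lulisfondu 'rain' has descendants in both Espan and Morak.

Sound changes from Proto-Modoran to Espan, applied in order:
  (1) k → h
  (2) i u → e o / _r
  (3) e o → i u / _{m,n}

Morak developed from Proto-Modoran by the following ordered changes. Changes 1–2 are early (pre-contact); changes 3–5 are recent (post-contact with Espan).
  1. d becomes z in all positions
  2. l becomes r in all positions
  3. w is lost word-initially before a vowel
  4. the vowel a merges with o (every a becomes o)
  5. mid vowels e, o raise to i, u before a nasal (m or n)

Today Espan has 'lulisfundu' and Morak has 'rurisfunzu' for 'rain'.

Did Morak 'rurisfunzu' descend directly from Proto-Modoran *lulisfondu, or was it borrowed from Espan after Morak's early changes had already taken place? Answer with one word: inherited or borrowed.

If inherited, *lulisfondu would pass through all of Morak's changes:
Morak: *lulisfondu > lulisfonzu > rurisfonzu > rurisfunzu  (by unconditioned shift, unconditioned shift, pre-nasal raising)
If borrowed from Espan 'lulisfundu' after the early changes, it would undergo only the recent ones:
  rule 3 (glide loss): no change (lulisfundu)
  rule 4 (vowel merger): no change (lulisfundu)
  rule 5 (pre-nasal raising): no change (lulisfundu)
  ⇒ as a loan: lulisfundu
Morak 'rurisfunzu' matches the inherited outcome exactly, so it is an inherited cognate, not a loan.

inherited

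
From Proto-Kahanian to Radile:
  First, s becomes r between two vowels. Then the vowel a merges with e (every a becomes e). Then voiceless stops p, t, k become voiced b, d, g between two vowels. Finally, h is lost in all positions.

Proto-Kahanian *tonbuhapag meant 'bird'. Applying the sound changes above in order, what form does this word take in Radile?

Radile: start from *tonbuhapag.
  rule 1: no change — tonbuhapag
  rule 2 (vowel merger): tonbuhapag → tonbuhepeg
  rule 3 (intervocalic voicing): tonbuhepeg → tonbuhebeg
  rule 4 (h-loss): tonbuhebeg → tonbuebeg
  ⇒ Radile tonbuebeg

tonbuebeg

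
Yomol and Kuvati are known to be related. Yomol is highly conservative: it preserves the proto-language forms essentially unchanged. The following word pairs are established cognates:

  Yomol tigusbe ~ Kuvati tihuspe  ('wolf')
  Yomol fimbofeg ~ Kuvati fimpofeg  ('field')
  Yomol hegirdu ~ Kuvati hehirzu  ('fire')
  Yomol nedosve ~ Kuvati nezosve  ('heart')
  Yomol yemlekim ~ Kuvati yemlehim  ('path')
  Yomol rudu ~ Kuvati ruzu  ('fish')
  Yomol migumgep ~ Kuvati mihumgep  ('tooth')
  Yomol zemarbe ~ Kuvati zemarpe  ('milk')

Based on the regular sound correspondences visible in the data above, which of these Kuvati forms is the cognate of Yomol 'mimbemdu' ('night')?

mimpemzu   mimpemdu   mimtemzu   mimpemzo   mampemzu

mimpemzu

tigusbe ~ tihuspe, zemarbe ~ zemarpe — Yomol b corresponds to Kuvati p after a consonant, before a front vowel.
hegirdu ~ hehirzu — Yomol d corresponds to Kuvati z after a consonant, before a back vowel.
Applying these to Yomol 'mimbemdu':
  mimbemdu → mimpemdu   (b→p after a consonant, before a front vowel)
  mimpemdu → mimpemzu   (d→z after a consonant, before a back vowel)
So the Kuvati cognate is 'mimpemzu'.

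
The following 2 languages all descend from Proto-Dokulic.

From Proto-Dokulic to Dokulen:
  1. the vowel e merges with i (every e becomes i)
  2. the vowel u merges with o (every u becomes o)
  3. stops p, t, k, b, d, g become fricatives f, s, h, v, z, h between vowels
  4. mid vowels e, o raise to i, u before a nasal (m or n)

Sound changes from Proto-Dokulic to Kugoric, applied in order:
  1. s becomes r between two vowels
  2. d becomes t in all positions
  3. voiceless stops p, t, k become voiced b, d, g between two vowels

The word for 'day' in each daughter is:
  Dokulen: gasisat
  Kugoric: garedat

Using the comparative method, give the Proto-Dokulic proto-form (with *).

Position 4: Dokulen has i, Kugoric has e. Kugoric preserves e here (none of its changes turn any other segment into e), so the proto-segment is *e.
Position 5: Dokulen has s, Kugoric has d. Taking the neighbouring segments as reconstructed: Dokulen s could go back to *t or *s; Kugoric d could go back to *t or *d — the one source consistent with every daughter is *t.
This points to *gasetat. Verify forward in each daughter:
Dokulen: *gasetat
  gasetat → gasitat   [vowel merger]
  gasitat (rule 2 does not apply)
  gasitat → gasisat   [intervocalic lenition]
  gasisat (rule 4 does not apply)
  giving Dokulen gasisat.
Kugoric: *gasetat > garetat > garedat  (by rhotacism, intervocalic voicing)
No other proto-form is consistent with every reflex, so the reconstruction is *gasetat.

*gasetat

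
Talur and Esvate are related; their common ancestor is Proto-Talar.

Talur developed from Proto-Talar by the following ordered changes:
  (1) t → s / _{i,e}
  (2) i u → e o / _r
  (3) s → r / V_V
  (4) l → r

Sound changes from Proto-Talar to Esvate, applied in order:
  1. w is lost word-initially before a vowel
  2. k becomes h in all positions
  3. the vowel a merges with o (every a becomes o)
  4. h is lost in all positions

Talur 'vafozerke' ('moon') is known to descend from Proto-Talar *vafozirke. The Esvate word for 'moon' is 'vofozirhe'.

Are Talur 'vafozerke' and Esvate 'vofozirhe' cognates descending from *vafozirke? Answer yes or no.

Derive the expected Esvate reflex of *vafozirke:
Esvate: *vafozirke > vafozirhe > vofozirhe > vofozire  (by unconditioned shift, vowel merger, h-loss)
The regular Esvate reflex would be 'vofozire', but the attested form is 'vofozirhe'. The correspondence is irregular, so they are not cognates (the Esvate form has a different source).

no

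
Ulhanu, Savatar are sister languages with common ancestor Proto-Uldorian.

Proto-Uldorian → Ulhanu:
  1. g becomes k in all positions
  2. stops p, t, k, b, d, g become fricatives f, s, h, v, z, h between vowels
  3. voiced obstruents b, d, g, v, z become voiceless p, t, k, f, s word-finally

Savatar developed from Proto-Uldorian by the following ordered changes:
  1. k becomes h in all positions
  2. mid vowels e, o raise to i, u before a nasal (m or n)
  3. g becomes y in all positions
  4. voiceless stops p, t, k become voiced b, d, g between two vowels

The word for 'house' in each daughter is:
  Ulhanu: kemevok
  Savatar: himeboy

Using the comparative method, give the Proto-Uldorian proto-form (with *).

Position 2: Ulhanu has e, Savatar has i. Ulhanu preserves e here (none of its changes turn any other segment into e), so the proto-segment is *e.
Position 1: Ulhanu has k, Savatar has h. Taking the neighbouring segments as reconstructed: Ulhanu k could go back to *k or *g; Savatar h could go back to *k or *h — the one source consistent with every daughter is *k.
Position 7: Ulhanu has k, Savatar has y. Taking the neighbouring segments as reconstructed: Ulhanu k could go back to *k or *g; Savatar y could go back to *g or *y — the one source consistent with every daughter is *g.
Verify the candidate proto-form against each daughter:
Ulhanu: *kemebog
  kemebog → kemebok   [unconditioned shift]
  kemebok → kemevok   [intervocalic lenition]
  kemevok (rule 3 does not apply)
  giving Ulhanu kemevok.
Savatar: start from *kemebog.
  rule 1 (unconditioned shift): kemebog → hemebog
  rule 2 (pre-nasal raising): hemebog → himebog
  rule 3 (unconditioned shift): himebog → himeboy
  rule 4: no change — himeboy
  ⇒ Savatar himeboy
No other proto-form is consistent with every reflex, so the reconstruction is *kemebog.

*kemebog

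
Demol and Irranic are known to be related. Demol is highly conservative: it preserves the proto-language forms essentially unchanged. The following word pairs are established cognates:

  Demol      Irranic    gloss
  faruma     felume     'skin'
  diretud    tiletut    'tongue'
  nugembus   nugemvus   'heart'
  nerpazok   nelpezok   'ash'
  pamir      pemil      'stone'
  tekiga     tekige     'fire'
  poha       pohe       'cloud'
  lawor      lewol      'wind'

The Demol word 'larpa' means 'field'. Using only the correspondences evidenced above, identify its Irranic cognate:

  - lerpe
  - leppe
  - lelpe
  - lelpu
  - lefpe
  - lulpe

lelpe

faruma ~ felume — Demol a corresponds to Irranic e after a consonant, before r.
nerpazok ~ nelpezok — Demol r corresponds to Irranic l after a vowel, before a labial obstruent.
faruma ~ felume, tekiga ~ tekige — Demol a corresponds to Irranic e word-finally.
Applying these to Demol 'larpa':
  larpa → lerpa   (a→e after a consonant, before r)
  lerpa → lelpa   (r→l after a vowel, before a labial obstruent)
  lelpa → lelpe   (a→e word-finally)
So the Irranic cognate is 'lelpe'.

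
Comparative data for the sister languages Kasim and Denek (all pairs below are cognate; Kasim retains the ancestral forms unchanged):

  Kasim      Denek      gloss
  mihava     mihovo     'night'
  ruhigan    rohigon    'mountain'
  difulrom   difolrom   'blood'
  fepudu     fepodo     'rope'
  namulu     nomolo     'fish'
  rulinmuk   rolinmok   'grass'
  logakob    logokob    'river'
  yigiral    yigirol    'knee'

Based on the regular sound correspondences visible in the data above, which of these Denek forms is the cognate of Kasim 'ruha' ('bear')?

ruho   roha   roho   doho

ruhigan ~ rohigon, difulrom ~ difolrom — Kasim u corresponds to Denek o after a consonant, before a consonant other than r, m, n, p, b, f, v.
mihava ~ mihovo — Kasim a corresponds to Denek o word-finally.
Applying these to Kasim 'ruha':
  ruha → roha   (u→o after a consonant, before a consonant other than r, m, n, p, b, f, v)
  roha → roho   (a→o word-finally)
So the Denek cognate is 'roho'.

roho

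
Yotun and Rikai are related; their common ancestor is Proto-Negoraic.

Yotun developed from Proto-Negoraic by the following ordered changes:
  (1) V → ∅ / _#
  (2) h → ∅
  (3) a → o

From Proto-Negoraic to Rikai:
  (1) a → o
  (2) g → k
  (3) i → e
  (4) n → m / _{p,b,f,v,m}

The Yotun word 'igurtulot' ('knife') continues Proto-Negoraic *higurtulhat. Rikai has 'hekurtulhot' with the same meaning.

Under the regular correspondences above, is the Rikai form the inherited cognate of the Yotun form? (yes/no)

yes

Derive the expected Rikai reflex of *higurtulhat:
Rikai: *higurtulhat > higurtulhot > hikurtulhot > hekurtulhot  (by vowel merger, unconditioned shift, vowel merger)
Rikai 'hekurtulhot' matches the regular reflex exactly, so the pair is cognate.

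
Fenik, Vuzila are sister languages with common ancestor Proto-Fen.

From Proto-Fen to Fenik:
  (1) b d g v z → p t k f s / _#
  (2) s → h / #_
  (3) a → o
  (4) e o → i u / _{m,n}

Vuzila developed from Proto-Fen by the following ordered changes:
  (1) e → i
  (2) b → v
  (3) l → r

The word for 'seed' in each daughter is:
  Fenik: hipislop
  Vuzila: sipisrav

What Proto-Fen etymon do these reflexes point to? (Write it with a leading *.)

Position 6: Fenik has l, Vuzila has r. Fenik preserves l here (none of its changes turn any other segment into l), so the proto-segment is *l.
Position 1: Fenik has h, Vuzila has s. Vuzila preserves s here (none of its changes turn any other segment into s), so the proto-segment is *s.
Verify the candidate proto-form against each daughter:
Fenik: *sipislab
  sipislab → sipislap   [final devoicing]
  sipislap → hipislap   [debuccalisation]
  hipislap → hipislop   [vowel merger]
  hipislop (rule 4 does not apply)
  giving Fenik hipislop.
Vuzila: start from *sipislab.
  rule 1: no change — sipislab
  rule 2 (unconditioned shift): sipislab → sipislav
  rule 3 (unconditioned shift): sipislav → sipisrav
  ⇒ Vuzila sipisrav
*sipislab is the unique common source.

*sipislab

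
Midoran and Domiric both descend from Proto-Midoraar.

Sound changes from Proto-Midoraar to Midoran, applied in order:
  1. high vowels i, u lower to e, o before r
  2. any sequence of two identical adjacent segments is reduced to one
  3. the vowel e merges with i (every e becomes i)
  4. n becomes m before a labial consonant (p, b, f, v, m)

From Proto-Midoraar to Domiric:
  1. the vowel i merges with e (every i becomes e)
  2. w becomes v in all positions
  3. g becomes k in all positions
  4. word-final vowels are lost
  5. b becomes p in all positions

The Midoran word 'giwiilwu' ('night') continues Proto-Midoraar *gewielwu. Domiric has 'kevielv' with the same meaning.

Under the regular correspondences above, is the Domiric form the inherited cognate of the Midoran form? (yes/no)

no

Derive the expected Domiric reflex of *gewielwu:
Domiric: *gewielwu > geweelwu > geveelvu > keveelvu > keveelv  (by vowel merger, unconditioned shift, unconditioned shift, apocope)
The regular Domiric reflex would be 'keveelv', but the attested form is 'kevielv'. The correspondence is irregular, so they are not cognates (the Domiric form has a different source).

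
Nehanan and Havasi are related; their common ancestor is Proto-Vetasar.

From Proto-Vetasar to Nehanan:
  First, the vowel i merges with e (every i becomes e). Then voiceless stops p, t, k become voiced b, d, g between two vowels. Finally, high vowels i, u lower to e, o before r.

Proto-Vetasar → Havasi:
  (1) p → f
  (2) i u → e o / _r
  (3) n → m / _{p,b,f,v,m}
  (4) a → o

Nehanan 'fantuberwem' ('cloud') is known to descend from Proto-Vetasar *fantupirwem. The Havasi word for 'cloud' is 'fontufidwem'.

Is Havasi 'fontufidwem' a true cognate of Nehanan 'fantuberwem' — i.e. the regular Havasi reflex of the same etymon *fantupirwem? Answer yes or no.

Derive the expected Havasi reflex of *fantupirwem:
Havasi: *fantupirwem > fantufirwem > fantuferwem > fontuferwem  (by unconditioned shift, pre-rhotic lowering, vowel merger)
The regular Havasi reflex would be 'fontuferwem', but the attested form is 'fontufidwem'. The correspondence is irregular, so they are not cognates (the Havasi form has a different source).

no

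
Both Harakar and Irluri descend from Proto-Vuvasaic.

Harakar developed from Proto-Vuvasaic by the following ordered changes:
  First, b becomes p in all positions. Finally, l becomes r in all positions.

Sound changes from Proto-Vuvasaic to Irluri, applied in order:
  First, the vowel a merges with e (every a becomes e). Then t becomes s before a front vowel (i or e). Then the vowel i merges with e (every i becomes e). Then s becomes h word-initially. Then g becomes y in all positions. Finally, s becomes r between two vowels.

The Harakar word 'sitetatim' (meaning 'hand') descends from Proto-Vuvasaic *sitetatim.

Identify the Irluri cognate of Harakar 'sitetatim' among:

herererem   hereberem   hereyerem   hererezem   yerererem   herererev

Irluri: start from *sitetatim.
  rule 1 (vowel merger): sitetatim → sitetetim
  rule 2 (palatalisation): sitetetim → sisesesim
  rule 3 (vowel merger): sisesesim → sesesesem
  rule 4 (debuccalisation): sesesesem → hesesesem
  rule 5: no change — hesesesem
  rule 6 (rhotacism): hesesesem → herererem
  ⇒ Irluri herererem
The other candidates each miss or misapply at least one Irluri change.

herererem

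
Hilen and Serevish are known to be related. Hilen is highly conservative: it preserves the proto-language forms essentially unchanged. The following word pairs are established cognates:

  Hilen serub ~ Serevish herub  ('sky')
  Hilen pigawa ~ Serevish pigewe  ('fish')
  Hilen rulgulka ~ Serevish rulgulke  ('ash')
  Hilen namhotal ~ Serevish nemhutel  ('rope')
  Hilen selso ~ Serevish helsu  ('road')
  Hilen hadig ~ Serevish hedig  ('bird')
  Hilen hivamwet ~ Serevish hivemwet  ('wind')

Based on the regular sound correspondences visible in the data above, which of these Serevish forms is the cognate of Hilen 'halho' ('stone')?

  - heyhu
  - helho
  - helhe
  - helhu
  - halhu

pigawa ~ pigewe, namhotal ~ nemhutel — Hilen a corresponds to Serevish e after a consonant, before a consonant other than r, m, n, p, b, f, v.
selso ~ helsu — Hilen o corresponds to Serevish u word-finally.
Applying these to Hilen 'halho':
  halho → helho   (a→e after a consonant, before a consonant other than r, m, n, p, b, f, v)
  helho → helhu   (o→u word-finally)
So the Serevish cognate is 'helhu'.

helhu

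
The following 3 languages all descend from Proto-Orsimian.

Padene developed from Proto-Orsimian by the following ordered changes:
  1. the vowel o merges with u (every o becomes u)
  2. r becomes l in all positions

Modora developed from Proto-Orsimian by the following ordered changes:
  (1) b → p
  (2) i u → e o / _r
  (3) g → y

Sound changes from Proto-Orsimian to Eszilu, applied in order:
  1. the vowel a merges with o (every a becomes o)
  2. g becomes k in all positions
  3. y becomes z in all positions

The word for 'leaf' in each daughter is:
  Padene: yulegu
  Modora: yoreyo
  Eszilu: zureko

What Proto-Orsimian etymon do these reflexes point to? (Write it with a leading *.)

*yurego

Position 3: Padene has l, Modora has r, Eszilu has r. Modora preserves r here (none of its changes turn any other segment into r), so the proto-segment is *r.
Position 2: Padene has u, Modora has o, Eszilu has u. Eszilu preserves u here (none of its changes turn any other segment into u), so the proto-segment is *u.
Position 1: Padene has y, Modora has y, Eszilu has z. Padene preserves y here (none of its changes turn any other segment into y), so the proto-segment is *y.
This points to *yurego. Verify forward in each daughter:
Padene: *yurego
  yurego → yuregu   [vowel merger]
  yuregu → yulegu   [unconditioned shift]
  giving Padene yulegu.
Modora: *yurego > yorego > yoreyo  (by pre-rhotic lowering, unconditioned shift)
Eszilu: *yurego > yureko > zureko  (by unconditioned shift, unconditioned shift)
*yurego is the unique common source.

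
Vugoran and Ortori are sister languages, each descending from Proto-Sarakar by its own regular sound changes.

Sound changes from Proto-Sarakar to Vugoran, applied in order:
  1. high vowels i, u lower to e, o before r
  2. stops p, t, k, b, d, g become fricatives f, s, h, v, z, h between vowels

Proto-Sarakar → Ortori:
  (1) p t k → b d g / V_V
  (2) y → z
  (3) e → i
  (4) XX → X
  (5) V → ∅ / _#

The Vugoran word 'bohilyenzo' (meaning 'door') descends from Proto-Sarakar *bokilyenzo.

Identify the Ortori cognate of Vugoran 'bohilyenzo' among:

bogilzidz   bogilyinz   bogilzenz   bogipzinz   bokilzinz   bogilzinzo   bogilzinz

Ortori: *bokilyenzo > bogilyenzo > bogilzenzo > bogilzinzo > bogilzinz  (by intervocalic voicing, unconditioned shift, vowel merger, apocope)

bogilzinz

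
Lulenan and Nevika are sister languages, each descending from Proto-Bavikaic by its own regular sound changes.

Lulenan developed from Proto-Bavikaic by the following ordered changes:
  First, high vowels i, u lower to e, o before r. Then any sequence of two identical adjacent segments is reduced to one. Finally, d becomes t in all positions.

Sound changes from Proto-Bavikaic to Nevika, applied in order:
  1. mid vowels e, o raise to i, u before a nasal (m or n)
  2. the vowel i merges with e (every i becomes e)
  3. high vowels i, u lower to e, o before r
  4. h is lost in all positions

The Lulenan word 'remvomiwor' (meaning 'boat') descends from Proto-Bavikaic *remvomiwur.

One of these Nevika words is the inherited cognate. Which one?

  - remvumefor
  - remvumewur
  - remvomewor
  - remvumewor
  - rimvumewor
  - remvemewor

Nevika: *remvomiwur > rimvumiwur > remvumewur > remvumewor  (by pre-nasal raising, vowel merger, pre-rhotic lowering)
The other candidates each miss or misapply at least one Nevika change.

remvumewor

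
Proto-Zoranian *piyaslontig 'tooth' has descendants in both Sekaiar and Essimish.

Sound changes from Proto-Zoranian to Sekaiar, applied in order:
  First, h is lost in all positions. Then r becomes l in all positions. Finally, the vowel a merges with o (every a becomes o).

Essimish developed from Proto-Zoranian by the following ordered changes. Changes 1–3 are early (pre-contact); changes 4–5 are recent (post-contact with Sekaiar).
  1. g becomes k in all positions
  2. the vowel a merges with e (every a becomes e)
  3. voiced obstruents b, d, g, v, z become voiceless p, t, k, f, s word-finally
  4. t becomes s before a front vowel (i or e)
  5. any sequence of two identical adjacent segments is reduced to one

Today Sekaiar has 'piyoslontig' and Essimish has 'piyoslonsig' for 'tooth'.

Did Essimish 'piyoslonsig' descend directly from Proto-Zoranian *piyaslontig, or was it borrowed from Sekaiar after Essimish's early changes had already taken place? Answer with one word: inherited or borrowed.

borrowed

If inherited, *piyaslontig would pass through all of Essimish's changes:
Essimish: *piyaslontig > piyaslontik > piyeslontik > piyeslonsik  (by unconditioned shift, vowel merger, palatalisation)
If borrowed from Sekaiar 'piyoslontig' after the early changes, it would undergo only the recent ones:
  rule 4 (palatalisation): piyoslontig → piyoslonsig
  rule 5 (degemination): no change (piyoslonsig)
  ⇒ as a loan: piyoslonsig
Essimish 'piyoslonsig' matches the loan outcome 'piyoslonsig', not the inherited 'piyeslonsik' — it skipped the early Essimish changes, so it was borrowed from Sekaiar.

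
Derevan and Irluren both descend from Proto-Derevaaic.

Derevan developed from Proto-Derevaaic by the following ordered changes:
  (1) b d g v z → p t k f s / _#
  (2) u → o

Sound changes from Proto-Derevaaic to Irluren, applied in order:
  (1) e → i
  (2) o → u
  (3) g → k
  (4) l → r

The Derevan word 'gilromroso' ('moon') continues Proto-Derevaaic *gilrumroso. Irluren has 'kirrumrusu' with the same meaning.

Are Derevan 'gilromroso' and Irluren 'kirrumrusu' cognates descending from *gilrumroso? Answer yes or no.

yes

Derive the expected Irluren reflex of *gilrumroso:
Irluren: start from *gilrumroso.
  rule 1: no change — gilrumroso
  rule 2 (vowel merger): gilrumroso → gilrumrusu
  rule 3 (unconditioned shift): gilrumrusu → kilrumrusu
  rule 4 (unconditioned shift): kilrumrusu → kirrumrusu
  ⇒ Irluren kirrumrusu
Irluren 'kirrumrusu' matches the regular reflex exactly, so the pair is cognate.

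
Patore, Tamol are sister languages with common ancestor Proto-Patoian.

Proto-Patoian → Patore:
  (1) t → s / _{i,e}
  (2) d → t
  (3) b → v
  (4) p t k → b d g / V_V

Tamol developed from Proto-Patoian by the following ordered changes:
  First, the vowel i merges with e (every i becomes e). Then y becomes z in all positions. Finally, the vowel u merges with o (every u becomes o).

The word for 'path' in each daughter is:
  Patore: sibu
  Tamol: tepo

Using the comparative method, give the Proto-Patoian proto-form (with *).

*tipu

Position 4: Patore has u, Tamol has o. Patore preserves u here (none of its changes turn any other segment into u), so the proto-segment is *u.
Position 3: Patore has b, Tamol has p. Tamol preserves p here (none of its changes turn any other segment into p), so the proto-segment is *p.
Verify the candidate proto-form against each daughter:
Patore: *tipu
  tipu → sipu   [palatalisation]
  sipu (rule 2 does not apply)
  sipu (rule 3 does not apply)
  sipu → sibu   [intervocalic voicing]
  giving Patore sibu.
Tamol: *tipu > tepu > tepo  (by vowel merger, vowel merger)
No other proto-form is consistent with every reflex, so the reconstruction is *tipu.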